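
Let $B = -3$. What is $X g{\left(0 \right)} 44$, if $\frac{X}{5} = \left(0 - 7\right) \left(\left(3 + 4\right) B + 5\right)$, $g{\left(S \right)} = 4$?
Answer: $98560$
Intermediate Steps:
$X = 560$ ($X = 5 \left(0 - 7\right) \left(\left(3 + 4\right) \left(-3\right) + 5\right) = 5 \left(- 7 \left(7 \left(-3\right) + 5\right)\right) = 5 \left(- 7 \left(-21 + 5\right)\right) = 5 \left(\left(-7\right) \left(-16\right)\right) = 5 \cdot 112 = 560$)
$X g{\left(0 \right)} 44 = 560 \cdot 4 \cdot 44 = 2240 \cdot 44 = 98560$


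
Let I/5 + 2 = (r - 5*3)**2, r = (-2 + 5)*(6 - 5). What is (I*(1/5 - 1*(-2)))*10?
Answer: 15620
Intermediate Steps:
r = 3 (r = 3*1 = 3)
I = 710 (I = -10 + 5*(3 - 5*3)**2 = -10 + 5*(3 - 15)**2 = -10 + 5*(-12)**2 = -10 + 5*144 = -10 + 720 = 710)
(I*(1/5 - 1*(-2)))*10 = (710*(1/5 - 1*(-2)))*10 = (710*(1*(1/5) + 2))*10 = (710*(1/5 + 2))*10 = (710*(11/5))*10 = 1562*10 = 15620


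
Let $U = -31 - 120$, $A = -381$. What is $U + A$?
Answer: $-532$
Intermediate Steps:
$U = -151$
$U + A = -151 - 381 = -532$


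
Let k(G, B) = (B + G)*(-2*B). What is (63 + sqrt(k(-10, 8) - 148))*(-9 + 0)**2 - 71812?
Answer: -66709 + 162*I*sqrt(29) ≈ -66709.0 + 872.4*I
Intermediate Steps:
k(G, B) = -2*B*(B + G)
(63 + sqrt(k(-10, 8) - 148))*(-9 + 0)**2 - 71812 = (63 + sqrt(-2*8*(8 - 10) - 148))*(-9 + 0)**2 - 71812 = (63 + sqrt(-2*8*(-2) - 148))*(-9)**2 - 71812 = (63 + sqrt(32 - 148))*81 - 71812 = (63 + sqrt(-116))*81 - 71812 = (63 + 2*I*sqrt(29))*81 - 71812 = (5103 + 162*I*sqrt(29)) - 71812 = -66709 + 162*I*sqrt(29)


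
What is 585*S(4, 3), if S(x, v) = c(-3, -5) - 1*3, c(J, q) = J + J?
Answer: -5265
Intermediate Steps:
c(J, q) = 2*J
S(x, v) = -9 (S(x, v) = 2*(-3) - 1*3 = -6 - 3 = -9)
585*S(4, 3) = 585*(-9) = -5265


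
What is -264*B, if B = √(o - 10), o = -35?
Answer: -792*I*√5 ≈ -1771.0*I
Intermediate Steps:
B = 3*I*√5 (B = √(-35 - 10) = √(-45) = 3*I*√5 ≈ 6.7082*I)
-264*B = -792*I*√5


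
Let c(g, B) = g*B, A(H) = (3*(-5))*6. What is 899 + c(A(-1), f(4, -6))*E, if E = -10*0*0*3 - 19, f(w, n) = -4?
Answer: -5941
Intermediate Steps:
A(H) = -90 (A(H) = -15*6 = -90)
c(g, B) = B*g
E = -19 (E = -0*3 - 19 = -10*0 - 19 = 0 - 19 = -19)
899 + c(A(-1), f(4, -6))*E = 899 - 4*(-90)*(-19) = 899 + 360*(-19) = 899 - 6840 = -5941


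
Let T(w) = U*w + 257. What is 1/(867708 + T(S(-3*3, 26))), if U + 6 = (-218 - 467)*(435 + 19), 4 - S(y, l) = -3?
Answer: -1/1309007 ≈ -7.6394e-7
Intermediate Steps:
S(y, l) = 7 (S(y, l) = 4 - 1*(-3) = 4 + 3 = 7)
U = -310996 (U = -6 + (-218 - 467)*(435 + 19) = -6 - 685*454 = -6 - 310990 = -310996)
T(w) = 257 - 310996*w (T(w) = -310996*w + 257 = 257 - 310996*w)
1/(867708 + T(S(-3*3, 26))) = 1/(867708 + (257 - 310996*7)) = 1/(867708 + (257 - 2176972)) = 1/(867708 - 2176715) = 1/(-1309007) = -1/1309007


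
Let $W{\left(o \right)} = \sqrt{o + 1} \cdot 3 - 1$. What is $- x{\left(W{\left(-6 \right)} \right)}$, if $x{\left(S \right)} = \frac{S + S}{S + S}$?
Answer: $-1$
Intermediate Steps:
$W{\left(o \right)} = -1 + 3 \sqrt{1 + o}$ ($W{\left(o \right)} = \sqrt{1 + o} 3 - 1 = 3 \sqrt{1 + o} - 1 = -1 + 3 \sqrt{1 + o}$)
$x{\left(S \right)} = 1$ ($x{\left(S \right)} = \frac{2 S}{2 S} = 2 S \frac{1}{2 S} = 1$)
$- x{\left(W{\left(-6 \right)} \right)} = \left(-1\right) 1 = -1$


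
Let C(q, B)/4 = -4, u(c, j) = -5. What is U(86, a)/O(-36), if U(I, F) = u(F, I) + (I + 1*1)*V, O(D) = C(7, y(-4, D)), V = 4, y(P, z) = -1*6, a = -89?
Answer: -343/16 ≈ -21.438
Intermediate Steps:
y(P, z) = -6
C(q, B) = -16 (C(q, B) = 4*(-4) = -16)
O(D) = -16
U(I, F) = -1 + 4*I (U(I, F) = -5 + (I + 1*1)*4 = -5 + (I + 1)*4 = -5 + (1 + I)*4 = -5 + (4 + 4*I) = -1 + 4*I)
U(86, a)/O(-36) = (-1 + 4*86)/(-16) = (-1 + 344)*(-1/16) = 343*(-1/16) = -343/16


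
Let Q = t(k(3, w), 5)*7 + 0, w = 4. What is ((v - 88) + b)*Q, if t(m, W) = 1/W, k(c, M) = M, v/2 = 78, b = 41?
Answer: 763/5 ≈ 152.60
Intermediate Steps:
v = 156 (v = 2*78 = 156)
Q = 7/5 (Q = 7/5 + 0 = 7/5 ≈ 1.4000)
((v - 88) + b)*Q = ((156 - 88) + 41)*(7/5) = (68 + 41)*(7/5) = 109*(7/5) = 763/5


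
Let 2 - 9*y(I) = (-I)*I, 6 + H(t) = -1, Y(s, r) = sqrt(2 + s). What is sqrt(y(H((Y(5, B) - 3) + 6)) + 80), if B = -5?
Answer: sqrt(771)/3 ≈ 9.2556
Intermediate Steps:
H(t) = -7 (H(t) = -6 - 1 = -7)
y(I) = 2/9 + I**2/9 (y(I) = 2/9 - (-I)*I/9 = 2/9 - (-1)*I**2/9 = 2/9 + I**2/9)
sqrt(y(H((Y(5, B) - 3) + 6)) + 80) = sqrt((2/9 + (1/9)*(-7)**2) + 80) = sqrt((2/9 + (1/9)*49) + 80) = sqrt((2/9 + 49/9) + 80) = sqrt(17/3 + 80) = sqrt(257/3) = sqrt(771)/3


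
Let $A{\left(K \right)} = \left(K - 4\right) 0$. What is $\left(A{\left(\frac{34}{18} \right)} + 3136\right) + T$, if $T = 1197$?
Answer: $4333$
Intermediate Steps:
$A{\left(K \right)} = 0$ ($A{\left(K \right)} = \left(-4 + K\right) 0 = 0$)
$\left(A{\left(\frac{34}{18} \right)} + 3136\right) + T = \left(0 + 3136\right) + 1197 = 3136 + 1197 = 4333$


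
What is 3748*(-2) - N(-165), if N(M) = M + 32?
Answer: -7363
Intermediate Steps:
N(M) = 32 + M
3748*(-2) - N(-165) = 3748*(-2) - (32 - 165) = -7496 - 1*(-133) = -7496 + 133 = -7363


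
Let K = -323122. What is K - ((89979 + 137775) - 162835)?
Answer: -388041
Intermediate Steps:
K - ((89979 + 137775) - 162835) = -323122 - ((89979 + 137775) - 162835) = -323122 - (227754 - 162835) = -323122 - 1*64919 = -323122 - 64919 = -388041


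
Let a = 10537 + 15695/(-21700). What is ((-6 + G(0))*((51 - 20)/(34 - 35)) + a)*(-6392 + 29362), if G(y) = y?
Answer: 106890162257/434 ≈ 2.4629e+8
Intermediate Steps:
a = 45727441/4340 (a = 10537 + 15695*(-1/21700) = 10537 - 3139/4340 = 45727441/4340 ≈ 10536.)
((-6 + G(0))*((51 - 20)/(34 - 35)) + a)*(-6392 + 29362) = ((-6 + 0)*((51 - 20)/(34 - 35)) + 45727441/4340)*(-6392 + 29362) = (-186/(-1) + 45727441/4340)*22970 = (-186*(-1) + 45727441/4340)*22970 = (-6*(-31) + 45727441/4340)*22970 = (186 + 45727441/4340)*22970 = (46534681/4340)*22970 = 106890162257/434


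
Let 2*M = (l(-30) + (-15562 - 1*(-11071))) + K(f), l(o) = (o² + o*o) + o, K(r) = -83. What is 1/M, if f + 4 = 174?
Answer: -1/1402 ≈ -0.00071327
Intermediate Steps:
f = 170 (f = -4 + 174 = 170)
l(o) = o + 2*o² (l(o) = (o² + o²) + o = 2*o² + o = o + 2*o²)
M = -1402 (M = ((-30*(1 + 2*(-30)) + (-15562 - 1*(-11071))) - 83)/2 = ((-30*(1 - 60) + (-15562 + 11071)) - 83)/2 = ((-30*(-59) - 4491) - 83)/2 = ((1770 - 4491) - 83)/2 = (-2721 - 83)/2 = (½)*(-2804) = -1402)
1/M = 1/(-1402) = -1/1402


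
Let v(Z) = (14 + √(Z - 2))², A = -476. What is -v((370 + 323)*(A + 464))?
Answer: 8122 - 28*I*√8318 ≈ 8122.0 - 2553.7*I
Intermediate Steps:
v(Z) = (14 + √(-2 + Z))²
-v((370 + 323)*(A + 464)) = -(14 + √(-2 + (370 + 323)*(-476 + 464)))² = -(14 + √(-2 + 693*(-12)))² = -(14 + √(-2 - 8316))² = -(14 + √(-8318))² = -(14 + I*√8318)²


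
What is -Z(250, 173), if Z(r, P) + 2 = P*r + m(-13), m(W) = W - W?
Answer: -43248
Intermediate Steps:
m(W) = 0
Z(r, P) = -2 + P*r (Z(r, P) = -2 + (P*r + 0) = -2 + P*r)
-Z(250, 173) = -(-2 + 173*250) = -(-2 + 43250) = -1*43248 = -43248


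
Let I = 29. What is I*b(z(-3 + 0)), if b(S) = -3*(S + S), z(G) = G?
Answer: 522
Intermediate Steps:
b(S) = -6*S
I*b(z(-3 + 0)) = 29*(-6*(-3 + 0)) = 29*(-6*(-3)) = 29*18 = 522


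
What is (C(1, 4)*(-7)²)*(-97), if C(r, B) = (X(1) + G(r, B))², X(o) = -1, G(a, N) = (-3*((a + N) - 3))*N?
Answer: -2970625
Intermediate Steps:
G(a, N) = N*(9 - 3*N - 3*a) (G(a, N) = (-3*((N + a) - 3))*N = (-3*(-3 + N + a))*N = (9 - 3*N - 3*a)*N = N*(9 - 3*N - 3*a))
C(r, B) = (-1 + 3*B*(3 - B - r))²
(C(1, 4)*(-7)²)*(-97) = ((1 + 3*4*(-3 + 4 + 1))²*(-7)²)*(-97) = ((1 + 3*4*2)²*49)*(-97) = ((1 + 24)²*49)*(-97) = (25²*49)*(-97) = (625*49)*(-97) = 30625*(-97) = -2970625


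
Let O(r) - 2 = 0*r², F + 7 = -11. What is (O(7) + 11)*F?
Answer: -234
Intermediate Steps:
F = -18 (F = -7 - 11 = -18)
O(r) = 2 (O(r) = 2 + 0*r² = 2 + 0 = 2)
(O(7) + 11)*F = (2 + 11)*(-18) = 13*(-18) = -234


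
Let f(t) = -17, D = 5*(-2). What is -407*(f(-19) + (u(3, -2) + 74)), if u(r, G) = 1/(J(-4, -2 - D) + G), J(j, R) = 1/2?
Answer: -68783/3 ≈ -22928.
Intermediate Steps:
D = -10
J(j, R) = 1/2
u(r, G) = 1/(1/2 + G)
-407*(f(-19) + (u(3, -2) + 74)) = -407*(-17 + (2/(1 + 2*(-2)) + 74)) = -407*(-17 + (2/(1 - 4) + 74)) = -407*(-17 + (2/(-3) + 74)) = -407*(-17 + (2*(-1/3) + 74)) = -407*(-17 + (-2/3 + 74)) = -407*(-17 + 220/3) = -407*169/3 = -68783/3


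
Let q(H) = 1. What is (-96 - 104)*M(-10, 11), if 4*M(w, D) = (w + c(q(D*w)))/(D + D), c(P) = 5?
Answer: 125/11 ≈ 11.364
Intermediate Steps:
M(w, D) = (5 + w)/(8*D) (M(w, D) = ((w + 5)/(D + D))/4 = ((5 + w)/((2*D)))/4 = ((5 + w)*(1/(2*D)))/4 = ((5 + w)/(2*D))/4 = (5 + w)/(8*D))
(-96 - 104)*M(-10, 11) = (-96 - 104)*((⅛)*(5 - 10)/11) = -25*(-5)/11 = -200*(-5/88) = 125/11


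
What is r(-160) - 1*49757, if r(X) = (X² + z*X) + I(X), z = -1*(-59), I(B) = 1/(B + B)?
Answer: -10751041/320 ≈ -33597.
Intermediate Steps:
I(B) = 1/(2*B)
z = 59
r(X) = X² + 1/(2*X) + 59*X (r(X) = (X² + 59*X) + 1/(2*X) = X² + 1/(2*X) + 59*X)
r(-160) - 1*49757 = ((-160)² + (½)/(-160) + 59*(-160)) - 1*49757 = (25600 + (½)*(-1/160) - 9440) - 49757 = (25600 - 1/320 - 9440) - 49757 = 5171199/320 - 49757 = -10751041/320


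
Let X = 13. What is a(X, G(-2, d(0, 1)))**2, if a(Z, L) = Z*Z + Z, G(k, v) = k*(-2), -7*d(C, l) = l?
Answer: 33124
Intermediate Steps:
d(C, l) = -l/7
G(k, v) = -2*k
a(Z, L) = Z + Z**2 (a(Z, L) = Z**2 + Z = Z + Z**2)
a(X, G(-2, d(0, 1)))**2 = (13*(1 + 13))**2 = (13*14)**2 = 182**2 = 33124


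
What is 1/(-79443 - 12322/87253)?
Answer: -87253/6931652401 ≈ -1.2588e-5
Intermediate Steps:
1/(-79443 - 12322/87253) = 1/(-6931652401/87253) = -87253/6931652401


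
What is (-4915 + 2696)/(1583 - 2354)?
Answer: 2219/771 ≈ 2.8781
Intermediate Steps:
(-4915 + 2696)/(1583 - 2354) = -2219/(-771) = -2219*(-1/771) = 2219/771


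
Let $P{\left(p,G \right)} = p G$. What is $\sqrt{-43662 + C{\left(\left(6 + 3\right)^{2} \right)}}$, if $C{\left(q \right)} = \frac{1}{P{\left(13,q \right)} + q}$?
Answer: $\frac{i \sqrt{693177898}}{126} \approx 208.95 i$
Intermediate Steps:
$P{\left(p,G \right)} = G p$
$C{\left(q \right)} = \frac{1}{14 q}$ ($C{\left(q \right)} = \frac{1}{q 13 + q} = \frac{1}{13 q + q} = \frac{1}{14 q}$)
$\sqrt{-43662 + C{\left(\left(6 + 3\right)^{2} \right)}} = \sqrt{-43662 + \frac{1}{14 \left(6 + 3\right)^{2}}} = \sqrt{-43662 + \frac{1}{14 \cdot 9^{2}}} = \sqrt{-43662 + \frac{1}{14 \cdot 81}} = \sqrt{-43662 + \frac{1}{14} \cdot \frac{1}{81}} = \sqrt{-43662 + \frac{1}{1134}} = \sqrt{- \frac{49512707}{1134}} = \frac{i \sqrt{693177898}}{126}$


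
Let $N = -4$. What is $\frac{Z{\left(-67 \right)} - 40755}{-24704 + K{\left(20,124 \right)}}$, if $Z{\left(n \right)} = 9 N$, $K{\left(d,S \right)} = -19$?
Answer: $\frac{13597}{8241} \approx 1.6499$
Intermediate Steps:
$Z{\left(n \right)} = -36$ ($Z{\left(n \right)} = 9 \left(-4\right) = -36$)
$\frac{Z{\left(-67 \right)} - 40755}{-24704 + K{\left(20,124 \right)}} = \frac{-36 - 40755}{-24704 - 19} = - \frac{40791}{-24723} = \left(-40791\right) \left(- \frac{1}{24723}\right) = \frac{13597}{8241}$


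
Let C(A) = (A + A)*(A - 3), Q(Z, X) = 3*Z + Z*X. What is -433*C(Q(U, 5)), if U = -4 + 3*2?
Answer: -180128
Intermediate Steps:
U = 2 (U = -4 + 6 = 2)
Q(Z, X) = 3*Z + X*Z
C(A) = 2*A*(-3 + A) (C(A) = (2*A)*(-3 + A) = 2*A*(-3 + A))
-433*C(Q(U, 5)) = -433*2*(2*(3 + 5))*(-3 + 2*(3 + 5)) = -433*2*(2*8)*(-3 + 2*8) = -433*2*16*(-3 + 16) = -433*2*16*13 = -433*416 = -1*180128 = -180128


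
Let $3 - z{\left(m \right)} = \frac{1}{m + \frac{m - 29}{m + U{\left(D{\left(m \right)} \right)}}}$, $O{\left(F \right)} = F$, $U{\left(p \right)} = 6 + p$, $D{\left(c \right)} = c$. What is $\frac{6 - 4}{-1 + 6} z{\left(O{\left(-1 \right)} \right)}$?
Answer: $\frac{106}{85} \approx 1.2471$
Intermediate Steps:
$z{\left(m \right)} = 3 - \frac{1}{m + \frac{-29 + m}{6 + 2 m}}$ ($z{\left(m \right)} = 3 - \frac{1}{m + \frac{m - 29}{m + \left(6 + m\right)}} = 3 - \frac{1}{m + \frac{-29 + m}{6 + 2 m}}$)
$\frac{6 - 4}{-1 + 6} z{\left(O{\left(-1 \right)} \right)} = \frac{6 - 4}{-1 + 6} \frac{-93 + 6 \left(-1\right)^{2} + 19 \left(-1\right)}{-29 + 2 \left(-1\right)^{2} + 7 \left(-1\right)} = \frac{2}{5} \frac{-93 + 6 \cdot 1 - 19}{-29 + 2 \cdot 1 - 7} = 2 \cdot \frac{1}{5} \frac{-93 + 6 - 19}{-29 + 2 - 7} = \frac{2 \frac{1}{-34} \left(-106\right)}{5} = \frac{2 \left(\left(- \frac{1}{34}\right) \left(-106\right)\right)}{5} = \frac{2}{5} \cdot \frac{53}{17} = \frac{106}{85}$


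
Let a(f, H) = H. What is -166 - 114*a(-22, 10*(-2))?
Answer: 2114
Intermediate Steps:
-166 - 114*a(-22, 10*(-2)) = -166 - 1140*(-2) = -166 - 114*(-20) = -166 + 2280 = 2114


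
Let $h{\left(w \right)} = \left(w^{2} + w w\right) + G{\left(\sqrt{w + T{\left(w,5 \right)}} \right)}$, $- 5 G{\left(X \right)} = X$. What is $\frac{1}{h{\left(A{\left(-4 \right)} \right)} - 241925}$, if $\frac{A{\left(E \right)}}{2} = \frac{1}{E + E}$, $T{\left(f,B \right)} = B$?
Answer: $- \frac{387079800}{93644232229721} + \frac{160 \sqrt{19}}{93644232229721} \approx -4.1335 \cdot 10^{-6}$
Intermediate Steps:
$A{\left(E \right)} = \frac{1}{E}$ ($A{\left(E \right)} = \frac{2}{E + E} = \frac{2}{2 E} = 2 \frac{1}{2 E} = \frac{1}{E}$)
$G{\left(X \right)} = - \frac{X}{5}$
$h{\left(w \right)} = 2 w^{2} - \frac{\sqrt{5 + w}}{5}$ ($h{\left(w \right)} = \left(w^{2} + w w\right) - \frac{\sqrt{w + 5}}{5} = \left(w^{2} + w^{2}\right) - \frac{\sqrt{5 + w}}{5} = 2 w^{2} - \frac{\sqrt{5 + w}}{5}$)
$\frac{1}{h{\left(A{\left(-4 \right)} \right)} - 241925} = \frac{1}{\left(2 \left(\frac{1}{-4}\right)^{2} - \frac{\sqrt{5 + \frac{1}{-4}}}{5}\right) - 241925} = \frac{1}{\left(2 \left(- \frac{1}{4}\right)^{2} - \frac{\sqrt{5 - \frac{1}{4}}}{5}\right) - 241925} = \frac{1}{\left(2 \cdot \frac{1}{16} - \frac{\sqrt{\frac{19}{4}}}{5}\right) - 241925} = \frac{1}{\left(\frac{1}{8} - \frac{\frac{1}{2} \sqrt{19}}{5}\right) - 241925} = \frac{1}{\left(\frac{1}{8} - \frac{\sqrt{19}}{10}\right) - 241925} = \frac{1}{- \frac{1935399}{8} - \frac{\sqrt{19}}{10}}$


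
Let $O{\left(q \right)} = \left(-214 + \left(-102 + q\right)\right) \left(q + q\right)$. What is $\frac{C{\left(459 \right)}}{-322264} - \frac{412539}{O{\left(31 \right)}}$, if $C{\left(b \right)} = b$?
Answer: $\frac{22156392961}{949067480} \approx 23.345$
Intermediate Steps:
$O{\left(q \right)} = 2 q \left(-316 + q\right)$ ($O{\left(q \right)} = \left(-316 + q\right) 2 q = 2 q \left(-316 + q\right)$)
$\frac{C{\left(459 \right)}}{-322264} - \frac{412539}{O{\left(31 \right)}} = \frac{459}{-322264} - \frac{412539}{2 \cdot 31 \left(-316 + 31\right)} = 459 \left(- \frac{1}{322264}\right) - \frac{412539}{2 \cdot 31 \left(-285\right)} = - \frac{459}{322264} - \frac{412539}{-17670} = - \frac{459}{322264} - - \frac{137513}{5890} = - \frac{459}{322264} + \frac{137513}{5890} = \frac{22156392961}{949067480}$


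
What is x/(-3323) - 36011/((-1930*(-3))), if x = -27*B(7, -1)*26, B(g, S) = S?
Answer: -123729133/19240170 ≈ -6.4308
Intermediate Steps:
x = 702 (x = -27*(-1)*26 = 27*26 = 702)
x/(-3323) - 36011/((-1930*(-3))) = 702/(-3323) - 36011/((-1930*(-3))) = 702*(-1/3323) - 36011/5790 = -702/3323 - 36011*1/5790 = -702/3323 - 36011/5790 = -123729133/19240170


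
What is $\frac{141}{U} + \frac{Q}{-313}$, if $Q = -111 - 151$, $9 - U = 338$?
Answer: $\frac{895}{2191} \approx 0.40849$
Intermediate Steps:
$U = -329$ ($U = 9 - 338 = -329$)
$Q = -262$
$\frac{141}{U} + \frac{Q}{-313} = \frac{141}{-329} - \frac{262}{-313} = 141 \left(- \frac{1}{329}\right) - - \frac{262}{313} = - \frac{3}{7} + \frac{262}{313} = \frac{895}{2191}$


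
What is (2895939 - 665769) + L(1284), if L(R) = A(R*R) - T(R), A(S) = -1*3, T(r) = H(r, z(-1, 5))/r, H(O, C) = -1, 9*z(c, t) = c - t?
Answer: 2863534429/1284 ≈ 2.2302e+6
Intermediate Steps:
z(c, t) = -t/9 + c/9 (z(c, t) = (c - t)/9 = -t/9 + c/9)
T(r) = -1/r
A(S) = -3
L(R) = -3 + 1/R (L(R) = -3 - (-1)/R = -3 + 1/R)
(2895939 - 665769) + L(1284) = (2895939 - 665769) + (-3 + 1/1284) = 2230170 + (-3 + 1/1284) = 2230170 - 3851/1284 = 2863534429/1284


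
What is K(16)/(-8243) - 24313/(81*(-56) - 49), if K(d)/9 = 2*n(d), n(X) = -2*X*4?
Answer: 210975899/37794155 ≈ 5.5822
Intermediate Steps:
n(X) = -8*X
K(d) = -144*d (K(d) = 9*(2*(-8*d)) = 9*(-16*d) = -144*d)
K(16)/(-8243) - 24313/(81*(-56) - 49) = -144*16/(-8243) - 24313/(81*(-56) - 49) = -2304*(-1/8243) - 24313/(-4536 - 49) = 2304/8243 - 24313/(-4585) = 2304/8243 - 24313*(-1/4585) = 2304/8243 + 24313/4585 = 210975899/37794155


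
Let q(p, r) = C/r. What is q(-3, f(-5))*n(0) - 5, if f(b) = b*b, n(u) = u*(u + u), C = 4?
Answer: -5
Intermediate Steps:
n(u) = 2*u² (n(u) = u*(2*u) = 2*u²)
f(b) = b²
q(p, r) = 4/r
q(-3, f(-5))*n(0) - 5 = (4/((-5)²))*(2*0²) - 5 = (4/25)*(2*0) - 5 = (4*(1/25))*0 - 5 = (4/25)*0 - 5 = 0 - 5 = -5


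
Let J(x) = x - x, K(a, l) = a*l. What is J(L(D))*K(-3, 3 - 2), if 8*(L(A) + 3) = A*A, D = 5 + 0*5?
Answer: 0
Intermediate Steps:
D = 5 (D = 5 + 0 = 5)
L(A) = -3 + A**2/8 (L(A) = -3 + (A*A)/8 = -3 + A**2/8)
J(x) = 0
J(L(D))*K(-3, 3 - 2) = 0*(-3*(3 - 2)) = 0*(-3*1) = 0*(-3) = 0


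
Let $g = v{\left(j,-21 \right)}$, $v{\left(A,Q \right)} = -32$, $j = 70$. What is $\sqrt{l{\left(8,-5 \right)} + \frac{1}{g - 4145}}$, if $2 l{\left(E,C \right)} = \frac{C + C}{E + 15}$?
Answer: $\frac{2 i \sqrt{502163117}}{96071} \approx 0.46651 i$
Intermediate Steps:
$l{\left(E,C \right)} = \frac{C}{15 + E}$ ($l{\left(E,C \right)} = \frac{\left(C + C\right) \frac{1}{E + 15}}{2} = \frac{2 C \frac{1}{15 + E}}{2} = \frac{C}{15 + E}$)
$g = -32$
$\sqrt{l{\left(8,-5 \right)} + \frac{1}{g - 4145}} = \sqrt{- \frac{5}{15 + 8} + \frac{1}{-32 - 4145}} = \sqrt{- \frac{5}{23} + \frac{1}{-4177}} = \sqrt{\left(-5\right) \frac{1}{23} - \frac{1}{4177}} = \sqrt{- \frac{5}{23} - \frac{1}{4177}} = \sqrt{- \frac{20908}{96071}} = \frac{2 i \sqrt{502163117}}{96071}$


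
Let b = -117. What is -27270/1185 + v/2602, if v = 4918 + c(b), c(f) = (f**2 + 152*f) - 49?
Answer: -2334645/102779 ≈ -22.715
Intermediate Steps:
c(f) = -49 + f**2 + 152*f
v = 774 (v = 4918 + (-49 + (-117)**2 + 152*(-117)) = 4918 + (-49 + 13689 - 17784) = 4918 - 4144 = 774)
-27270/1185 + v/2602 = -27270/1185 + 774/2602 = -27270*1/1185 + 774*(1/2602) = -1818/79 + 387/1301 = -2334645/102779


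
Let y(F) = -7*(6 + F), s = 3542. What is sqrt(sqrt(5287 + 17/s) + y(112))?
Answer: sqrt(-10362801064 + 3542*sqrt(66329514482))/3542 ≈ 27.446*I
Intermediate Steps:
y(F) = -42 - 7*F
sqrt(sqrt(5287 + 17/s) + y(112)) = sqrt(sqrt(5287 + 17/3542) + (-42 - 7*112)) = sqrt(sqrt(5287 + 17*(1/3542)) + (-42 - 784)) = sqrt(sqrt(5287 + 17/3542) - 826) = sqrt(sqrt(18726571/3542) - 826) = sqrt(sqrt(66329514482)/3542 - 826) = sqrt(-826 + sqrt(66329514482)/3542)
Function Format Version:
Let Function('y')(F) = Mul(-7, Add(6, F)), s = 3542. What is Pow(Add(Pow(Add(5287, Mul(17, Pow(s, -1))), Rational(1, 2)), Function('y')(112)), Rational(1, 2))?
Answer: Mul(Rational(1, 3542), Pow(Add(-10362801064, Mul(3542, Pow(66329514482, Rational(1, 2)))), Rational(1, 2))) ≈ Mul(27.446, I)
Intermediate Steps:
Function('y')(F) = Add(-42, Mul(-7, F))
Pow(Add(Pow(Add(5287, Mul(17, Pow(s, -1))), Rational(1, 2)), Function('y')(112)), Rational(1, 2)) = Pow(Add(Pow(Add(5287, Mul(17, Pow(3542, -1))), Rational(1, 2)), Add(-42, Mul(-7, 112))), Rational(1, 2)) = Pow(Add(Pow(Add(5287, Mul(17, Rational(1, 3542))), Rational(1, 2)), Add(-42, -784)), Rational(1, 2)) = Pow(Add(Pow(Add(5287, Rational(17, 3542)), Rational(1, 2)), -826), Rational(1, 2)) = Pow(Add(Pow(Rational(18726571, 3542), Rational(1, 2)), -826), Rational(1, 2)) = Pow(Add(Mul(Rational(1, 3542), Pow(66329514482, Rational(1, 2))), -826), Rational(1, 2)) = Pow(Add(-826, Mul(Rational(1, 3542), Pow(66329514482, Rational(1, 2)))), Rational(1, 2))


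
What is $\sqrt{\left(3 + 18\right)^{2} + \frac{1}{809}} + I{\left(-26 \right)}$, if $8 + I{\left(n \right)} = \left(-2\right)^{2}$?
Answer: $-4 + \frac{\sqrt{288626930}}{809} \approx 17.0$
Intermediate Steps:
$I{\left(n \right)} = -4$ ($I{\left(n \right)} = -8 + \left(-2\right)^{2} = -8 + 4 = -4$)
$\sqrt{\left(3 + 18\right)^{2} + \frac{1}{809}} + I{\left(-26 \right)} = \sqrt{\left(3 + 18\right)^{2} + \frac{1}{809}} - 4 = \sqrt{21^{2} + \frac{1}{809}} - 4 = \sqrt{441 + \frac{1}{809}} - 4 = \sqrt{\frac{356770}{809}} - 4 = \frac{\sqrt{288626930}}{809} - 4 = -4 + \frac{\sqrt{288626930}}{809}$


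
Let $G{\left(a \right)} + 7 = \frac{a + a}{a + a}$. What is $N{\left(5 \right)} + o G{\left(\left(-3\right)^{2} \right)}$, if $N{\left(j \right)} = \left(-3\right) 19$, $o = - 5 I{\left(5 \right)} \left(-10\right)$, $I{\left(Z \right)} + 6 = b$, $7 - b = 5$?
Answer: $1143$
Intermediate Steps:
$b = 2$ ($b = 7 - 5 = 2$)
$I{\left(Z \right)} = -4$ ($I{\left(Z \right)} = -6 + 2 = -4$)
$o = -200$ ($o = \left(-5\right) \left(-4\right) \left(-10\right) = 20 \left(-10\right) = -200$)
$N{\left(j \right)} = -57$
$G{\left(a \right)} = -6$ ($G{\left(a \right)} = -7 + \frac{a + a}{a + a} = -7 + \frac{2 a}{2 a} = -7 + 2 a \frac{1}{2 a} = -7 + 1 = -6$)
$N{\left(5 \right)} + o G{\left(\left(-3\right)^{2} \right)} = -57 - -1200 = -57 + 1200 = 1143$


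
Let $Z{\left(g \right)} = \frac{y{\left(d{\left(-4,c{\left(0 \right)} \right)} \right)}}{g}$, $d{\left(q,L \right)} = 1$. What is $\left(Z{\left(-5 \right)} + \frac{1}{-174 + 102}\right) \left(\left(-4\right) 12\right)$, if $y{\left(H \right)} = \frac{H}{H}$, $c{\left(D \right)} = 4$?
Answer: $\frac{154}{15} \approx 10.267$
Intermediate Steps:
$y{\left(H \right)} = 1$
$Z{\left(g \right)} = \frac{1}{g}$ ($Z{\left(g \right)} = 1 \frac{1}{g} = \frac{1}{g}$)
$\left(Z{\left(-5 \right)} + \frac{1}{-174 + 102}\right) \left(\left(-4\right) 12\right) = \left(\frac{1}{-5} + \frac{1}{-174 + 102}\right) \left(\left(-4\right) 12\right) = \left(- \frac{1}{5} + \frac{1}{-72}\right) \left(-48\right) = \left(- \frac{1}{5} - \frac{1}{72}\right) \left(-48\right) = \left(- \frac{77}{360}\right) \left(-48\right) = \frac{154}{15}$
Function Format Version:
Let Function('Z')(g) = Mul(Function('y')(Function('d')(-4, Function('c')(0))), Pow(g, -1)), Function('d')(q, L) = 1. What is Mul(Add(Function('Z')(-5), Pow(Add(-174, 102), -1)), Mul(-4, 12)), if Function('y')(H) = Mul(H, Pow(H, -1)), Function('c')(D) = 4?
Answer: Rational(154, 15) ≈ 10.267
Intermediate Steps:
Function('y')(H) = 1
Function('Z')(g) = Pow(g, -1) (Function('Z')(g) = Mul(1, Pow(g, -1)) = Pow(g, -1))
Mul(Add(Function('Z')(-5), Pow(Add(-174, 102), -1)), Mul(-4, 12)) = Mul(Add(Pow(-5, -1), Pow(Add(-174, 102), -1)), Mul(-4, 12)) = Mul(Add(Rational(-1, 5), Pow(-72, -1)), -48) = Mul(Add(Rational(-1, 5), Rational(-1, 72)), -48) = Mul(Rational(-77, 360), -48) = Rational(154, 15)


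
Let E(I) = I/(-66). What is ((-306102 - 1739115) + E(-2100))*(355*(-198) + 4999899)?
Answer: -110901596068533/11 ≈ -1.0082e+13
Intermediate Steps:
E(I) = -I/66 (E(I) = I*(-1/66) = -I/66)
((-306102 - 1739115) + E(-2100))*(355*(-198) + 4999899) = ((-306102 - 1739115) - 1/66*(-2100))*(355*(-198) + 4999899) = (-2045217 + 350/11)*(-70290 + 4999899) = -22497037/11*4929609 = -110901596068533/11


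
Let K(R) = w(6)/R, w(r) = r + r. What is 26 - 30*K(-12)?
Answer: 56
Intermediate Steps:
w(r) = 2*r
K(R) = 12/R (K(R) = (2*6)/R = 12/R)
26 - 30*K(-12) = 26 - 360/(-12) = 26 - 360*(-1)/12 = 26 - 30*(-1) = 26 + 30 = 56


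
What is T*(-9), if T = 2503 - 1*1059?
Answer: -12996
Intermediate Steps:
T = 1444 (T = 2503 - 1059 = 1444)
T*(-9) = 1444*(-9) = -12996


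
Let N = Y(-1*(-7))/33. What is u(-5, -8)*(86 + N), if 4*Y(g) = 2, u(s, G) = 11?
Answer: 5677/6 ≈ 946.17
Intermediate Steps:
Y(g) = ½ (Y(g) = (¼)*2 = ½)
N = 1/66 (N = (½)/33 = (½)*(1/33) = 1/66 ≈ 0.015152)
u(-5, -8)*(86 + N) = 11*(86 + 1/66) = 11*(5677/66) = 5677/6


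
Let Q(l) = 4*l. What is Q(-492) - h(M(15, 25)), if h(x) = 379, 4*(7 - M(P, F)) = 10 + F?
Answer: -2347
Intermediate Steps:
M(P, F) = 9/2 - F/4 (M(P, F) = 7 - (10 + F)/4 = 7 + (-5/2 - F/4) = 9/2 - F/4)
Q(-492) - h(M(15, 25)) = 4*(-492) - 1*379 = -1968 - 379 = -2347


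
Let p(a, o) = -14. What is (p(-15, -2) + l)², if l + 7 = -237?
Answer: 66564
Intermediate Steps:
l = -244 (l = -7 - 237 = -244)
(p(-15, -2) + l)² = (-14 - 244)² = (-258)² = 66564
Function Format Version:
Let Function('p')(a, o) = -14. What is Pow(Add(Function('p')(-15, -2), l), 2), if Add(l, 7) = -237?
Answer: 66564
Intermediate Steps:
l = -244 (l = Add(-7, -237) = -244)
Pow(Add(Function('p')(-15, -2), l), 2) = Pow(Add(-14, -244), 2) = Pow(-258, 2) = 66564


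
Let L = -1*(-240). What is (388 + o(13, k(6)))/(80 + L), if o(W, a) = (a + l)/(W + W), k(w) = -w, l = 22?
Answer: 1263/1040 ≈ 1.2144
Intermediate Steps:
o(W, a) = (22 + a)/(2*W) (o(W, a) = (a + 22)/(W + W) = (22 + a)/((2*W)) = (22 + a)*(1/(2*W)) = (22 + a)/(2*W))
L = 240
(388 + o(13, k(6)))/(80 + L) = (388 + (½)*(22 - 1*6)/13)/(80 + 240) = (388 + (½)*(1/13)*(22 - 6))/320 = (388 + (½)*(1/13)*16)*(1/320) = (388 + 8/13)*(1/320) = (5052/13)*(1/320) = 1263/1040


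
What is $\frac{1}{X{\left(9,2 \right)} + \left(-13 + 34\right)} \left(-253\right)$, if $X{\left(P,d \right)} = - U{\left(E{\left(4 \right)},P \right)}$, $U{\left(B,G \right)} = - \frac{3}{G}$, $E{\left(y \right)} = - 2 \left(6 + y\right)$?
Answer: $- \frac{759}{64} \approx -11.859$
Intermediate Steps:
$E{\left(y \right)} = -12 - 2 y$
$X{\left(P,d \right)} = \frac{3}{P}$ ($X{\left(P,d \right)} = - \frac{-3}{P} = \frac{3}{P}$)
$\frac{1}{X{\left(9,2 \right)} + \left(-13 + 34\right)} \left(-253\right) = \frac{1}{\frac{3}{9} + \left(-13 + 34\right)} \left(-253\right) = \frac{1}{3 \cdot \frac{1}{9} + 21} \left(-253\right) = \frac{1}{\frac{1}{3} + 21} \left(-253\right) = \frac{1}{\frac{64}{3}} \left(-253\right) = \frac{3}{64} \left(-253\right) = - \frac{759}{64}$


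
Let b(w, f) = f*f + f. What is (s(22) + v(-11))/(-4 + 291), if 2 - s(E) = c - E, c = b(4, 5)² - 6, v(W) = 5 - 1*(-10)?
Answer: -855/287 ≈ -2.9791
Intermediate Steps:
v(W) = 15 (v(W) = 5 + 10 = 15)
b(w, f) = f + f² (b(w, f) = f² + f = f + f²)
c = 894 (c = (5*(1 + 5))² - 6 = (5*6)² - 6 = 30² - 6 = 900 - 6 = 894)
s(E) = -892 + E (s(E) = 2 - (894 - E) = 2 + (-894 + E) = -892 + E)
(s(22) + v(-11))/(-4 + 291) = ((-892 + 22) + 15)/(-4 + 291) = (-870 + 15)/287 = -855*1/287 = -855/287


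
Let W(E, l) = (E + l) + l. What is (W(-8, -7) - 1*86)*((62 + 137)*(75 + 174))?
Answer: -5351508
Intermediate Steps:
W(E, l) = E + 2*l
(W(-8, -7) - 1*86)*((62 + 137)*(75 + 174)) = ((-8 + 2*(-7)) - 1*86)*((62 + 137)*(75 + 174)) = ((-8 - 14) - 86)*(199*249) = (-22 - 86)*49551 = -108*49551 = -5351508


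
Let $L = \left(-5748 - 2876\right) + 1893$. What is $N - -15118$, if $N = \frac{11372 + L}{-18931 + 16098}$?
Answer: $\frac{42824653}{2833} \approx 15116.0$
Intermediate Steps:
$L = -6731$ ($L = -8624 + 1893 = -6731$)
$N = - \frac{4641}{2833}$ ($N = \frac{11372 - 6731}{-18931 + 16098} = \frac{4641}{-2833} = 4641 \left(- \frac{1}{2833}\right) = - \frac{4641}{2833} \approx -1.6382$)
$N - -15118 = - \frac{4641}{2833} - -15118 = - \frac{4641}{2833} + 15118 = \frac{42824653}{2833}$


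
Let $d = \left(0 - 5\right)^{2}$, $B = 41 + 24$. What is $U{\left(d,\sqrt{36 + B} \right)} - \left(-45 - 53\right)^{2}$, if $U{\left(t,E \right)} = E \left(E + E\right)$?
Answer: $-9402$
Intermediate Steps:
$B = 65$
$d = 25$ ($d = \left(-5\right)^{2} = 25$)
$U{\left(t,E \right)} = 2 E^{2}$ ($U{\left(t,E \right)} = E 2 E = 2 E^{2}$)
$U{\left(d,\sqrt{36 + B} \right)} - \left(-45 - 53\right)^{2} = 2 \left(\sqrt{36 + 65}\right)^{2} - \left(-45 - 53\right)^{2} = 2 \left(\sqrt{101}\right)^{2} - \left(-98\right)^{2} = 2 \cdot 101 - 9604 = 202 - 9604 = -9402$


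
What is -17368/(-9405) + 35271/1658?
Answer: 360519899/15593490 ≈ 23.120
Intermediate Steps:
-17368/(-9405) + 35271/1658 = -17368*(-1/9405) + 35271*(1/1658) = 17368/9405 + 35271/1658 = 360519899/15593490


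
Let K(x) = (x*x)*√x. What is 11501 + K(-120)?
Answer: 11501 + 28800*I*√30 ≈ 11501.0 + 1.5774e+5*I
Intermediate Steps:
K(x) = x^(5/2) (K(x) = x²*√x = x^(5/2))
11501 + K(-120) = 11501 + (-120)^(5/2) = 11501 + 28800*I*√30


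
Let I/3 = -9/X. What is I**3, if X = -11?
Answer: 19683/1331 ≈ 14.788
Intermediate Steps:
I = 27/11 (I = 3*(-9/(-11)) = 3*(-9*(-1/11)) = 3*(9/11) = 27/11 ≈ 2.4545)
I**3 = (27/11)**3 = 19683/1331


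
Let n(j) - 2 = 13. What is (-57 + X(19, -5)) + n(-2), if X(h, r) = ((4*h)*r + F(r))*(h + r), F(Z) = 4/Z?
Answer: -26866/5 ≈ -5373.2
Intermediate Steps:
n(j) = 15 (n(j) = 2 + 13 = 15)
X(h, r) = (h + r)*(4/r + 4*h*r) (X(h, r) = ((4*h)*r + 4/r)*(h + r) = (4*h*r + 4/r)*(h + r) = (4/r + 4*h*r)*(h + r) = (h + r)*(4/r + 4*h*r))
(-57 + X(19, -5)) + n(-2) = (-57 + 4*(19 - 5*(1 + 19*(-5)² - 5*19²))/(-5)) + 15 = (-57 + 4*(-⅕)*(19 - 5*(1 + 19*25 - 5*361))) + 15 = (-57 + 4*(-⅕)*(19 - 5*(1 + 475 - 1805))) + 15 = (-57 + 4*(-⅕)*(19 - 5*(-1329))) + 15 = (-57 + 4*(-⅕)*(19 + 6645)) + 15 = (-57 + 4*(-⅕)*6664) + 15 = (-57 - 26656/5) + 15 = -26941/5 + 15 = -26866/5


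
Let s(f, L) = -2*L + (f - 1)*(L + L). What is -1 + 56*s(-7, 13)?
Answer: -13105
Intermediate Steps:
s(f, L) = -2*L + 2*L*(-1 + f) (s(f, L) = -2*L + (-1 + f)*(2*L) = -2*L + 2*L*(-1 + f))
-1 + 56*s(-7, 13) = -1 + 56*(2*13*(-2 - 7)) = -1 + 56*(2*13*(-9)) = -1 + 56*(-234) = -1 - 13104 = -13105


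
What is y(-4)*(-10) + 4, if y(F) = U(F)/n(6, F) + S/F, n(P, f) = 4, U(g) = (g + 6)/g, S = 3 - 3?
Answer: 21/4 ≈ 5.2500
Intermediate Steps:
S = 0
U(g) = (6 + g)/g
y(F) = (6 + F)/(4*F) (y(F) = ((6 + F)/F)/4 + 0/F = ((6 + F)/F)*(¼) + 0 = (6 + F)/(4*F) + 0 = (6 + F)/(4*F))
y(-4)*(-10) + 4 = ((¼)*(6 - 4)/(-4))*(-10) + 4 = ((¼)*(-¼)*2)*(-10) + 4 = -⅛*(-10) + 4 = 5/4 + 4 = 21/4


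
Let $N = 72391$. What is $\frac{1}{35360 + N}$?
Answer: $\frac{1}{107751} \approx 9.2807 \cdot 10^{-6}$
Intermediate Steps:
$\frac{1}{35360 + N} = \frac{1}{35360 + 72391} = \frac{1}{107751}$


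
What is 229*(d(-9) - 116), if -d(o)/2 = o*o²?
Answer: 307318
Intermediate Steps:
d(o) = -2*o³ (d(o) = -2*o*o² = -2*o³)
229*(d(-9) - 116) = 229*(-2*(-9)³ - 116) = 229*(-2*(-729) - 116) = 229*(1458 - 116) = 229*1342 = 307318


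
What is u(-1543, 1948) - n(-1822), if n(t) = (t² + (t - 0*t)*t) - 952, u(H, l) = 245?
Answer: -6638171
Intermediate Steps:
n(t) = -952 + 2*t² (n(t) = (t² + (t - 1*0)*t) - 952 = (t² + (t + 0)*t) - 952 = (t² + t*t) - 952 = (t² + t²) - 952 = 2*t² - 952 = -952 + 2*t²)
u(-1543, 1948) - n(-1822) = 245 - (-952 + 2*(-1822)²) = 245 - (-952 + 2*3319684) = 245 - (-952 + 6639368) = 245 - 1*6638416 = 245 - 6638416 = -6638171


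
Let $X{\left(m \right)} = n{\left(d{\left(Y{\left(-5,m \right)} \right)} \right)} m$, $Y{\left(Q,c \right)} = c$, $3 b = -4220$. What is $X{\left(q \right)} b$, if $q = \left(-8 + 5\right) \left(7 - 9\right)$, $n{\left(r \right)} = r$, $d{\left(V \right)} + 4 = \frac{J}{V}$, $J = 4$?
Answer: $\frac{84400}{3} \approx 28133.0$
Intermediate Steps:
$b = - \frac{4220}{3}$ ($b = \frac{1}{3} \left(-4220\right) = - \frac{4220}{3} \approx -1406.7$)
$d{\left(V \right)} = -4 + \frac{4}{V}$
$q = 6$ ($q = \left(-3\right) \left(-2\right) = 6$)
$X{\left(m \right)} = m \left(-4 + \frac{4}{m}\right)$ ($X{\left(m \right)} = \left(-4 + \frac{4}{m}\right) m = m \left(-4 + \frac{4}{m}\right)$)
$X{\left(q \right)} b = \left(4 - 24\right) \left(- \frac{4220}{3}\right) = \left(-20\right) \left(- \frac{4220}{3}\right) = \frac{84400}{3}$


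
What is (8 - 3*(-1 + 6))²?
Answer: 49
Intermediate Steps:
(8 - 3*(-1 + 6))² = (8 - 3*5)² = (8 - 15)² = (-7)² = 49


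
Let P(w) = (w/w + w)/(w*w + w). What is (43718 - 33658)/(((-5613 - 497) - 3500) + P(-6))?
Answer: -60360/57661 ≈ -1.0468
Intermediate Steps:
P(w) = (1 + w)/(w + w²) (P(w) = (1 + w)/(w² + w) = (1 + w)/(w + w²))
(43718 - 33658)/(((-5613 - 497) - 3500) + P(-6)) = (43718 - 33658)/(((-5613 - 497) - 3500) + 1/(-6)) = 10060/((-6110 - 3500) - ⅙) = 10060/(-9610 - ⅙) = 10060/(-57661/6) = 10060*(-6/57661) = -60360/57661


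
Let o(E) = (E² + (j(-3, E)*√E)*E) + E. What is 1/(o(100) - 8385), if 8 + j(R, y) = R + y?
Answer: 1/90715 ≈ 1.1024e-5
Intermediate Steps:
j(R, y) = -8 + R + y (j(R, y) = -8 + (R + y) = -8 + R + y)
o(E) = E + E² + E^(3/2)*(-11 + E) (o(E) = (E² + ((-8 - 3 + E)*√E)*E) + E = (E² + ((-11 + E)*√E)*E) + E = (E² + (√E*(-11 + E))*E) + E = (E² + E^(3/2)*(-11 + E)) + E = E + E² + E^(3/2)*(-11 + E))
1/(o(100) - 8385) = 1/((100 + 100² + 100^(3/2)*(-11 + 100)) - 8385) = 1/((100 + 10000 + 1000*89) - 8385) = 1/((100 + 10000 + 89000) - 8385) = 1/(99100 - 8385) = 1/90715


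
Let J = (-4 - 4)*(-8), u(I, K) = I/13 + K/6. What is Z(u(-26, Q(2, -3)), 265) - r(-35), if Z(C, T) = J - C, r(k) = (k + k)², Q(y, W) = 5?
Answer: -29009/6 ≈ -4834.8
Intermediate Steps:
u(I, K) = K/6 + I/13 (u(I, K) = I*(1/13) + K*(⅙) = I/13 + K/6 = K/6 + I/13)
r(k) = 4*k² (r(k) = (2*k)² = 4*k²)
J = 64 (J = -8*(-8) = 64)
Z(C, T) = 64 - C
Z(u(-26, Q(2, -3)), 265) - r(-35) = (64 - ((⅙)*5 + (1/13)*(-26))) - 4*(-35)² = (64 - (⅚ - 2)) - 4*1225 = (64 - 1*(-7/6)) - 1*4900 = (64 + 7/6) - 4900 = 391/6 - 4900 = -29009/6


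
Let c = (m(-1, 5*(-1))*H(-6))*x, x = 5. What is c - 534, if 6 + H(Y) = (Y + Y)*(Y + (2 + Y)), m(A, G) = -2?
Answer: -1674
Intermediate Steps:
H(Y) = -6 + 2*Y*(2 + 2*Y) (H(Y) = -6 + (Y + Y)*(Y + (2 + Y)) = -6 + (2*Y)*(2 + 2*Y) = -6 + 2*Y*(2 + 2*Y))
c = -1140 (c = -2*(-6 + 4*(-6) + 4*(-6)²)*5 = -2*(-6 - 24 + 4*36)*5 = -2*(-6 - 24 + 144)*5 = -2*114*5 = -228*5 = -1140)
c - 534 = -1140 - 534 = -1674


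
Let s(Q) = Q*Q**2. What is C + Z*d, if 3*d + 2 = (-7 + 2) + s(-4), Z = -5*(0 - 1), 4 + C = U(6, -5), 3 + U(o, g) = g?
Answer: -391/3 ≈ -130.33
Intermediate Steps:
U(o, g) = -3 + g
s(Q) = Q**3
C = -12 (C = -4 + (-3 - 5) = -4 - 8 = -12)
Z = 5 (Z = -5*(-1) = 5)
d = -71/3 (d = -2/3 + ((-7 + 2) + (-4)**3)/3 = -2/3 + (-5 - 64)/3 = -2/3 + (1/3)*(-69) = -2/3 - 23 = -71/3 ≈ -23.667)
C + Z*d = -12 + 5*(-71/3) = -12 - 355/3 = -391/3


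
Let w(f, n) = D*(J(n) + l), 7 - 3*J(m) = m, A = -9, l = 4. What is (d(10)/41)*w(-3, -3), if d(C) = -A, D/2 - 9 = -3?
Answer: 792/41 ≈ 19.317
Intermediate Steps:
J(m) = 7/3 - m/3
D = 12 (D = 18 + 2*(-3) = 18 - 6 = 12)
d(C) = 9 (d(C) = -1*(-9) = 9)
w(f, n) = 76 - 4*n (w(f, n) = 12*((7/3 - n/3) + 4) = 12*(19/3 - n/3) = 76 - 4*n)
(d(10)/41)*w(-3, -3) = (9/41)*(76 - 4*(-3)) = (9*(1/41))*(76 + 12) = (9/41)*88 = 792/41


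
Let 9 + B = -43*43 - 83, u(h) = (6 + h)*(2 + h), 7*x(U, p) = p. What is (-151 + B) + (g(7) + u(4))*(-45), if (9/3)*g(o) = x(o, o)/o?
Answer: -33559/7 ≈ -4794.1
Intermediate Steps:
x(U, p) = p/7
u(h) = (2 + h)*(6 + h)
g(o) = 1/21 (g(o) = ((o/7)/o)/3 = (⅓)*(⅐) = 1/21)
B = -1941 (B = -9 + (-43*43 - 83) = -9 + (-1849 - 83) = -9 - 1932 = -1941)
(-151 + B) + (g(7) + u(4))*(-45) = (-151 - 1941) + (1/21 + (12 + 4² + 8*4))*(-45) = -2092 + (1/21 + (12 + 16 + 32))*(-45) = -2092 + (1/21 + 60)*(-45) = -2092 + (1261/21)*(-45) = -2092 - 18915/7 = -33559/7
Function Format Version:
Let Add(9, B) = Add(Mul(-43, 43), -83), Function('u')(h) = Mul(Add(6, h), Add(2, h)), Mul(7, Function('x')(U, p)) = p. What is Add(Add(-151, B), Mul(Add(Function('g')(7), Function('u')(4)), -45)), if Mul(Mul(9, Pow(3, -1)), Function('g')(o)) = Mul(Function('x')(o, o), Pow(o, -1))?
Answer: Rational(-33559, 7) ≈ -4794.1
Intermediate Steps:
Function('x')(U, p) = Mul(Rational(1, 7), p)
Function('u')(h) = Mul(Add(2, h), Add(6, h))
Function('g')(o) = Rational(1, 21) (Function('g')(o) = Mul(Rational(1, 3), Mul(Mul(Rational(1, 7), o), Pow(o, -1))) = Mul(Rational(1, 3), Rational(1, 7)) = Rational(1, 21))
B = -1941 (B = Add(-9, Add(Mul(-43, 43), -83)) = Add(-9, Add(-1849, -83)) = Add(-9, -1932) = -1941)
Add(Add(-151, B), Mul(Add(Function('g')(7), Function('u')(4)), -45)) = Add(Add(-151, -1941), Mul(Add(Rational(1, 21), Add(12, Pow(4, 2), Mul(8, 4))), -45)) = Add(-2092, Mul(Add(Rational(1, 21), Add(12, 16, 32)), -45)) = Add(-2092, Mul(Add(Rational(1, 21), 60), -45)) = Add(-2092, Mul(Rational(1261, 21), -45)) = Add(-2092, Rational(-18915, 7)) = Rational(-33559, 7)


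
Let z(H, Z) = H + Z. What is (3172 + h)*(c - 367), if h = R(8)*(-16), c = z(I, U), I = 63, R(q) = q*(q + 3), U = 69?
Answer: -414540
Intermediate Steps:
R(q) = q*(3 + q)
c = 132 (c = 63 + 69 = 132)
h = -1408 (h = (8*(3 + 8))*(-16) = (8*11)*(-16) = 88*(-16) = -1408)
(3172 + h)*(c - 367) = (3172 - 1408)*(132 - 367) = 1764*(-235) = -414540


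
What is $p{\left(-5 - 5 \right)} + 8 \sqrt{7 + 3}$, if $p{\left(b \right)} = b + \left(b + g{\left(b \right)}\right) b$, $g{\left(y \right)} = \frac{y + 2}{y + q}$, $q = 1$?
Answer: $\frac{730}{9} + 8 \sqrt{10} \approx 106.41$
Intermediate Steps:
$g{\left(y \right)} = \frac{2 + y}{1 + y}$ ($g{\left(y \right)} = \frac{y + 2}{y + 1} = \frac{2 + y}{1 + y}$)
$p{\left(b \right)} = b + b \left(b + \frac{2 + b}{1 + b}\right)$ ($p{\left(b \right)} = b + \left(b + \frac{2 + b}{1 + b}\right) b = b + b \left(b + \frac{2 + b}{1 + b}\right)$)
$p{\left(-5 - 5 \right)} + 8 \sqrt{7 + 3} = \frac{\left(-5 - 5\right) \left(2 - 10 + \left(1 - 10\right)^{2}\right)}{1 - 10} + 8 \sqrt{7 + 3} = - \frac{10 \left(2 - 10 + \left(1 - 10\right)^{2}\right)}{1 - 10} + 8 \sqrt{10} = - \frac{10 \left(2 - 10 + \left(-9\right)^{2}\right)}{-9} + 8 \sqrt{10} = \left(-10\right) \left(- \frac{1}{9}\right) \left(2 - 10 + 81\right) + 8 \sqrt{10} = \left(-10\right) \left(- \frac{1}{9}\right) 73 + 8 \sqrt{10} = \frac{730}{9} + 8 \sqrt{10}$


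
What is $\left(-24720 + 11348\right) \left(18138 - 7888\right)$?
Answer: $-137063000$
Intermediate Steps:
$\left(-24720 + 11348\right) \left(18138 - 7888\right) = \left(-13372\right) 10250 = -137063000$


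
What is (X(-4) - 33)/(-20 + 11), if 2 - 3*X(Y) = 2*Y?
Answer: 89/27 ≈ 3.2963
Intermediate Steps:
X(Y) = ⅔ - 2*Y/3
(X(-4) - 33)/(-20 + 11) = ((⅔ - ⅔*(-4)) - 33)/(-20 + 11) = ((⅔ + 8/3) - 33)/(-9) = -(10/3 - 33)/9 = -⅑*(-89/3) = 89/27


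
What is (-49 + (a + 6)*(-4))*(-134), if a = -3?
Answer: 8174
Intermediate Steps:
(-49 + (a + 6)*(-4))*(-134) = (-49 + (-3 + 6)*(-4))*(-134) = (-49 + 3*(-4))*(-134) = (-49 - 12)*(-134) = -61*(-134) = 8174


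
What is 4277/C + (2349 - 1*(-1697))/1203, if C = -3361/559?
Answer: -2862585523/4043283 ≈ -707.99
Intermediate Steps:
C = -3361/559 (C = -3361*1/559 = -3361/559 ≈ -6.0125)
4277/C + (2349 - 1*(-1697))/1203 = 4277/(-3361/559) + (2349 - 1*(-1697))/1203 = 4277*(-559/3361) + (2349 + 1697)*(1/1203) = -2390843/3361 + 4046*(1/1203) = -2390843/3361 + 4046/1203 = -2862585523/4043283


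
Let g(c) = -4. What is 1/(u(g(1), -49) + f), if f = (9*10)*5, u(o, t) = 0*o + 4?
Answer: 1/454 ≈ 0.0022026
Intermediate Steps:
u(o, t) = 4 (u(o, t) = 0 + 4 = 4)
f = 450 (f = 90*5 = 450)
1/(u(g(1), -49) + f) = 1/(4 + 450) = 1/454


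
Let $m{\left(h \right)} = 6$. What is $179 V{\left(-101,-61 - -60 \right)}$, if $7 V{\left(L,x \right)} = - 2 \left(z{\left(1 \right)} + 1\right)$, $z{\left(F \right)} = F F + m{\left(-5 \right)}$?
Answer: $- \frac{2864}{7} \approx -409.14$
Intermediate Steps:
$z{\left(F \right)} = 6 + F^{2}$ ($z{\left(F \right)} = F F + 6 = F^{2} + 6 = 6 + F^{2}$)
$V{\left(L,x \right)} = - \frac{16}{7}$ ($V{\left(L,x \right)} = \frac{\left(-2\right) \left(\left(6 + 1^{2}\right) + 1\right)}{7} = \frac{\left(-2\right) \left(\left(6 + 1\right) + 1\right)}{7} = \frac{\left(-2\right) \left(7 + 1\right)}{7} = \frac{\left(-2\right) 8}{7} = \frac{1}{7} \left(-16\right) = - \frac{16}{7}$)
$179 V{\left(-101,-61 - -60 \right)} = 179 \left(- \frac{16}{7}\right) = - \frac{2864}{7}$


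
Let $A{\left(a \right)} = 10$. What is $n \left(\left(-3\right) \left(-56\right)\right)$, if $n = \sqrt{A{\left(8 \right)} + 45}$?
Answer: $168 \sqrt{55} \approx 1245.9$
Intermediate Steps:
$n = \sqrt{55}$ ($n = \sqrt{10 + 45} = \sqrt{55} \approx 7.4162$)
$n \left(\left(-3\right) \left(-56\right)\right) = \sqrt{55} \left(\left(-3\right) \left(-56\right)\right) = \sqrt{55} \cdot 168 = 168 \sqrt{55}$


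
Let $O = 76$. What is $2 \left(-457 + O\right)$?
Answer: $-762$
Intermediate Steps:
$2 \left(-457 + O\right) = 2 \left(-457 + 76\right) = 2 \left(-381\right) = -762$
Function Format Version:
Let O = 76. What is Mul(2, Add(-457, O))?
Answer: -762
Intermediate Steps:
Mul(2, Add(-457, O)) = Mul(2, Add(-457, 76)) = Mul(2, -381) = -762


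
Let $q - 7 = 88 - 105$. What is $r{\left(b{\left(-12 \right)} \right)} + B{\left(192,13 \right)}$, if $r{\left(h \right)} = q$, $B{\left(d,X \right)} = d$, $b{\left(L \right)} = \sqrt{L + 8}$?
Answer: $182$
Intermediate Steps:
$b{\left(L \right)} = \sqrt{8 + L}$
$q = -10$ ($q = 7 + \left(88 - 105\right) = 7 - 17 = -10$)
$r{\left(h \right)} = -10$
$r{\left(b{\left(-12 \right)} \right)} + B{\left(192,13 \right)} = -10 + 192 = 182$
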